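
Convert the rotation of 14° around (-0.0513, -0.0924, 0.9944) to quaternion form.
0.9925 - 0.0063i - 0.0113j + 0.1212k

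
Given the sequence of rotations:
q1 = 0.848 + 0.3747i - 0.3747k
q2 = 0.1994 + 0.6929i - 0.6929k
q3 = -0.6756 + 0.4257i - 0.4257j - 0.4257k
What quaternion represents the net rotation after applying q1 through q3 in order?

q2 · q1 = -0.3502 + 0.6623i - 0.6623k
q3 · q2 · q1 = -0.3273 - 0.3146i + 0.1491j + 0.8785k
-0.3273 - 0.3146i + 0.1491j + 0.8785k


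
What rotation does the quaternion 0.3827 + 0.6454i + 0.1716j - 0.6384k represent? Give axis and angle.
axis = (0.6986, 0.1857, -0.691), θ = 3π/4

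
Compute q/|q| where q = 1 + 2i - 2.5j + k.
0.2857 + 0.5714i - 0.7143j + 0.2857k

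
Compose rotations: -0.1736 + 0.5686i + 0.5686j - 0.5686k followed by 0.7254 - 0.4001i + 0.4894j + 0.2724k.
-0.0218 + 0.0488i + 0.2549j - 0.9655k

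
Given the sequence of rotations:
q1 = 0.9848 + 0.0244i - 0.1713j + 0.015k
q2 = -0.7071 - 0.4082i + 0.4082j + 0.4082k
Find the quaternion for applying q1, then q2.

q2 · q1 = -0.6226 - 0.3432i + 0.5392j + 0.4514k
-0.6226 - 0.3432i + 0.5392j + 0.4514k


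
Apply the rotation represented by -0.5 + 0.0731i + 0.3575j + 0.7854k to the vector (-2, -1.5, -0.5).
(-0.157, 1.516, -2.044)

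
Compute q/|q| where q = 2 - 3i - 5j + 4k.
0.2722 - 0.4082i - 0.6804j + 0.5443k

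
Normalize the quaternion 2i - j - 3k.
0.5345i - 0.2673j - 0.8018k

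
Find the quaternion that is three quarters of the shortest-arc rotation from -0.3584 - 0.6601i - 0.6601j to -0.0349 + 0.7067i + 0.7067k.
-0.0804 - 0.7835i - 0.2011j - 0.5824k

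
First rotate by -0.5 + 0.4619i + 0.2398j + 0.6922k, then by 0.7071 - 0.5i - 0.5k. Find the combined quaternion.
0.2235 + 0.6965i + 0.2847j + 0.6196k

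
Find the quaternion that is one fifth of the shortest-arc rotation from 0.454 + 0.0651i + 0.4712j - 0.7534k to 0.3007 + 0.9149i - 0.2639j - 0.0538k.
0.5071 + 0.325i + 0.3596j - 0.7127k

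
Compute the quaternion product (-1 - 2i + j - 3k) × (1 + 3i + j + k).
7 - i - 7j - 9k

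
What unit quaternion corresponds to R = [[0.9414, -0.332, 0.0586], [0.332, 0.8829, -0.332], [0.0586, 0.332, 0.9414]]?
0.9703 + 0.1711i + 0.1711k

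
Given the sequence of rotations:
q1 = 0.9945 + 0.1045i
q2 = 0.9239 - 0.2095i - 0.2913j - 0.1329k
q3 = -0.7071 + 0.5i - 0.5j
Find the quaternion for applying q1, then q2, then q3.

q2 · q1 = 0.9407 - 0.1118i - 0.3036j - 0.1017k
q3 · q2 · q1 = -0.7611 + 0.6003i - 0.2048j - 0.1358k
-0.7611 + 0.6003i - 0.2048j - 0.1358k


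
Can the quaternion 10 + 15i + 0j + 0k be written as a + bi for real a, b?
Yes. The quaternion 10 + 15i has j- and k-coefficients y = z = 0, so it lies in the complex subalgebra spanned by 1 and i.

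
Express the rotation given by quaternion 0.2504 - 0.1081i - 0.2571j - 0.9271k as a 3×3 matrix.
[[-0.8512, 0.5199, 0.0717], [-0.4087, -0.7424, 0.5309], [0.3292, 0.4226, 0.8444]]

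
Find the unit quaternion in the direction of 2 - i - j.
0.8165 - 0.4082i - 0.4082j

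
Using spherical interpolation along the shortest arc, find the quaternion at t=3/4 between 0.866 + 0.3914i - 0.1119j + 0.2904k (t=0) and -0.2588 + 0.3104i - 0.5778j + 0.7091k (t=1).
0.0737 + 0.4097i - 0.5478j + 0.7257k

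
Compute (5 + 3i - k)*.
5 - 3i + k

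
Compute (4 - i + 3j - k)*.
4 + i - 3j + k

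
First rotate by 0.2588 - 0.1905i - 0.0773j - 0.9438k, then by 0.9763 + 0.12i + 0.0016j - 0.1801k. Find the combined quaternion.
0.1057 - 0.1704i + 0.0725j - 0.977k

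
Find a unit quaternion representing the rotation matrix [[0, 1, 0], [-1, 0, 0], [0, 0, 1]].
0.7071 - 0.7071k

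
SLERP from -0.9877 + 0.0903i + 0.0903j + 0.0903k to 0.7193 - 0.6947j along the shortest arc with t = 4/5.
-0.8057 + 0.0195i + 0.5917j + 0.0195k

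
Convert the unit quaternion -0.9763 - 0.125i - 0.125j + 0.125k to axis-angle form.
axis = (-√3/3, -√3/3, √3/3), θ = 335°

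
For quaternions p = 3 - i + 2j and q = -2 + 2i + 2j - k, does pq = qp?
No: pq = -8 + 6i + j - 9k ≠ -8 + 10i + 3j + 3k = qp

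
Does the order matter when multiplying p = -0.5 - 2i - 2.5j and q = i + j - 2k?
Yes: pq = 4.5 + 4.5i - 4.5j + 1.5k ≠ 4.5 - 5.5i + 3.5j + 0.5k = qp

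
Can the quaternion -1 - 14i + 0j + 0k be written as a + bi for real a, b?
Yes. The quaternion -1 - 14i has j- and k-coefficients y = z = 0, so it lies in the complex subalgebra spanned by 1 and i.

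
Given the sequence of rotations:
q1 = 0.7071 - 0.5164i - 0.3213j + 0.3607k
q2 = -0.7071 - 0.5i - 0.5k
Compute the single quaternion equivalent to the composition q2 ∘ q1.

q2 · q1 = -0.5778 - 0.1491i + 0.6657j - 0.448k
-0.5778 - 0.1491i + 0.6657j - 0.448k


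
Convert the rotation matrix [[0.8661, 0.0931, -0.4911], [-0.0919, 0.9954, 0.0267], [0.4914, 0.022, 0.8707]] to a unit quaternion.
0.9659 - 0.0012i - 0.2543j - 0.0479k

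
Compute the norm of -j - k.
√2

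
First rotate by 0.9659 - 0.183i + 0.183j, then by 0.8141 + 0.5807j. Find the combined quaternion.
0.6801 - 0.149i + 0.7099j + 0.1063k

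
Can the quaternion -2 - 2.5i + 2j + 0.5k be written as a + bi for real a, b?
No. The quaternion -2 - 2.5i + 2j + 0.5k has j-coefficient y = 2 and k-coefficient z = 0.5, not both zero, so it does not lie in the complex subalgebra spanned by 1 and i.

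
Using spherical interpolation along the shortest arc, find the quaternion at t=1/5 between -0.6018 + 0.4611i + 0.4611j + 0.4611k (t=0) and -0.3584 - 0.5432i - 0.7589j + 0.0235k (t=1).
-0.4369 + 0.5422i + 0.5969j + 0.3985k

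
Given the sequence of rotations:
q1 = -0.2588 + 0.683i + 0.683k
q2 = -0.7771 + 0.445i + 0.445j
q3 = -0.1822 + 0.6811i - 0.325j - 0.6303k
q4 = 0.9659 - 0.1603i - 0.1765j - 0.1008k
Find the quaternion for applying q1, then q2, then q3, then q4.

q2 · q1 = -0.1028 - 0.342i - 0.4191j - 0.8347k
q3 · q2 · q1 = -0.4107 - 0.0006i + 0.8938j - 0.1797k
q4 · q3 · q2 · q1 = -0.2571 + 0.1871i + 0.9071j - 0.2756k
-0.2571 + 0.1871i + 0.9071j - 0.2756k


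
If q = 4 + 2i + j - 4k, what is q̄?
4 - 2i - j + 4k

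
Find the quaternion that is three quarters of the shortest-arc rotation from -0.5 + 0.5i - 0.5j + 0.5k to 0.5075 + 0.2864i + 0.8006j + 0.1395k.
-0.5725 - 0.0835i - 0.8147j + 0.0379k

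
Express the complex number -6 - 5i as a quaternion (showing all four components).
-6 - 5i + 0j + 0k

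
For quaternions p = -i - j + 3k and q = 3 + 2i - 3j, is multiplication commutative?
No: pq = -1 + 6i + 3j + 14k ≠ -1 - 12i - 9j + 4k = qp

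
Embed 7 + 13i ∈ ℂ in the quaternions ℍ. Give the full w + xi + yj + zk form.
7 + 13i + 0j + 0k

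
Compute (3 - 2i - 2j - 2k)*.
3 + 2i + 2j + 2k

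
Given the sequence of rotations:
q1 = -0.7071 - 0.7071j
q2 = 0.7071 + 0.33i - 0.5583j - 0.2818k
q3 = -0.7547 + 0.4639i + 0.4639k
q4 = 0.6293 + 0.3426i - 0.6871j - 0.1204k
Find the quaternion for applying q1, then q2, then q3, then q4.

q2 · q1 = -0.8948 - 0.4326i - 0.1052j - 0.0341k
q3 · q2 · q1 = 0.8918 - 0.0398i - 0.1055j - 0.4382k
q4 · q3 · q2 · q1 = 0.4496 + 0.5689i - 0.5242j - 0.4466k
0.4496 + 0.5689i - 0.5242j - 0.4466k


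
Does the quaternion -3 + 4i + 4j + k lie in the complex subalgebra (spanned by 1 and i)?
No. The quaternion -3 + 4i + 4j + k has j-coefficient y = 4 and k-coefficient z = 1, not both zero, so it does not lie in the complex subalgebra spanned by 1 and i.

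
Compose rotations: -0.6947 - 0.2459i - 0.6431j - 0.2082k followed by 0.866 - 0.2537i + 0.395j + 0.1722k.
-0.3741 - 0.0082i - 0.9265j - 0.0396k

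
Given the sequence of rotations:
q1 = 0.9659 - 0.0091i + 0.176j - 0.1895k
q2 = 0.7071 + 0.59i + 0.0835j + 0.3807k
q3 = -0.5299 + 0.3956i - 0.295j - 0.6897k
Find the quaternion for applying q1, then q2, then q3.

q2 · q1 = 0.7458 + 0.4806i + 0.3134j + 0.3383k
q3 · q2 · q1 = -0.2595 + 0.1567i - 0.8514j - 0.4279k
-0.2595 + 0.1567i - 0.8514j - 0.4279k


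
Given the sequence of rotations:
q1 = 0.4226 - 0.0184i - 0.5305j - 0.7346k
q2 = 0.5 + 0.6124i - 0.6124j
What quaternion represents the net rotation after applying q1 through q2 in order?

q2 · q1 = -0.1023 + 0.6995i - 0.0742j - 0.7034k
-0.1023 + 0.6995i - 0.0742j - 0.7034k


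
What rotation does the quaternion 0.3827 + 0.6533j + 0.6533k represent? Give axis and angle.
axis = (0, √2/2, √2/2), θ = 3π/4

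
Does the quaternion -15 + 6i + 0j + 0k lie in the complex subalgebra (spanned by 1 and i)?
Yes. The quaternion -15 + 6i has j- and k-coefficients y = z = 0, so it lies in the complex subalgebra spanned by 1 and i.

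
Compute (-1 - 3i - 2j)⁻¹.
-0.0714 + 0.2143i + 0.1429j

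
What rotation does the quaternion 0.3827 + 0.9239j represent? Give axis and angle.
axis = (0, 1, 0), θ = 3π/4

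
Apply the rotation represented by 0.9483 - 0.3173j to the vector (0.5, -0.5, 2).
(-0.804, -0.5, 1.898)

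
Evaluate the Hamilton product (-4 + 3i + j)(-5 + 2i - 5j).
19 - 23i + 15j - 17k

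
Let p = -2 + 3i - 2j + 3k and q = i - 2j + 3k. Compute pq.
-16 - 2i - 2j - 10k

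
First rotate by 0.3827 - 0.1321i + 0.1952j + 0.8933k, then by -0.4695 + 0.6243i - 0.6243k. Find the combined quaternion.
0.4605 + 0.4228i - 0.5669j - 0.5365k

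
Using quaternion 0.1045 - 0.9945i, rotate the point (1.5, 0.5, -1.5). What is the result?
(1.5, -0.801, 1.363)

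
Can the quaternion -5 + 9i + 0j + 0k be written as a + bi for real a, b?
Yes. The quaternion -5 + 9i has j- and k-coefficients y = z = 0, so it lies in the complex subalgebra spanned by 1 and i.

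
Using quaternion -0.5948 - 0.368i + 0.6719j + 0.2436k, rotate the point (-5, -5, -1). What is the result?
(2.11, 0.98, -6.752)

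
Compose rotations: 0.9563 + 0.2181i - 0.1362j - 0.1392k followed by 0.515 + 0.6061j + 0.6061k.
0.6594 + 0.1105i + 0.6417j + 0.3757k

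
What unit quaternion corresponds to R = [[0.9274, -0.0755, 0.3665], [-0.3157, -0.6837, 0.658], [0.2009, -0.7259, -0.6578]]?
-0.3827 + 0.904i - 0.1082j + 0.1569k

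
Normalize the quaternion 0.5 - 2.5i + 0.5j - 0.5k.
0.189 - 0.9449i + 0.189j - 0.189k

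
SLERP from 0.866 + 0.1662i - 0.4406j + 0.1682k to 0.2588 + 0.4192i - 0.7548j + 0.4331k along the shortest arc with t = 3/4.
0.4432 + 0.3758i - 0.7158j + 0.3873k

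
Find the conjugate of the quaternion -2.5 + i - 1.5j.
-2.5 - i + 1.5j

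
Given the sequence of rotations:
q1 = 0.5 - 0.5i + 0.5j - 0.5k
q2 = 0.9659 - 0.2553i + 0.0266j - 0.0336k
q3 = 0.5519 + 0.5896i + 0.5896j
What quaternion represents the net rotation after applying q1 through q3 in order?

q2 · q1 = 0.3252 - 0.6071i + 0.3854j - 0.6141k
q3 · q2 · q1 = 0.3102 - 0.5054i + 0.7665j + 0.2463k
0.3102 - 0.5054i + 0.7665j + 0.2463k


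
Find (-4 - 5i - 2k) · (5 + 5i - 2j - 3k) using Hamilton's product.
-1 - 49i - 17j + 12k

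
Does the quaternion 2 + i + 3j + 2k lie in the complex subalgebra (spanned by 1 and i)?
No. The quaternion 2 + i + 3j + 2k has j-coefficient y = 3 and k-coefficient z = 2, not both zero, so it does not lie in the complex subalgebra spanned by 1 and i.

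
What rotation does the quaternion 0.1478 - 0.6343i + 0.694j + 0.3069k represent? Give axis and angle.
axis = (-0.6413, 0.7017, 0.3103), θ = 163°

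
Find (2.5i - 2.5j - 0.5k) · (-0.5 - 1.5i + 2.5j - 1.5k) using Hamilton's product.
9.25 + 3.75i + 5.75j + 2.75k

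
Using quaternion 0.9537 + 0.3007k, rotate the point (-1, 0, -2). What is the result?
(-0.819, -0.574, -2)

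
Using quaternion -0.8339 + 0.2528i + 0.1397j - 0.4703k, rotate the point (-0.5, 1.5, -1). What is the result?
(-0.859, -0.073, -1.66)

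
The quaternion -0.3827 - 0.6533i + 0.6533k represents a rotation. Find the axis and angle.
axis = (-√2/2, 0, √2/2), θ = 5π/4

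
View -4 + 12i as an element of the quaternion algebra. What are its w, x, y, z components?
-4 + 12i + 0j + 0k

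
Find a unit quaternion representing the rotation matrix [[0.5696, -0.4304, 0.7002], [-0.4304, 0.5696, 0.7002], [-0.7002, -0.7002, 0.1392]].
0.7547 - 0.4639i + 0.4639j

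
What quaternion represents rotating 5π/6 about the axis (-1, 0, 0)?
0.2588 - 0.9659i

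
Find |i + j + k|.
√3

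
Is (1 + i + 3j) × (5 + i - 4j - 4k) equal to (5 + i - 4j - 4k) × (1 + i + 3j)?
No: pq = 16 - 6i + 15j - 11k ≠ 16 + 18i + 7j + 3k = qp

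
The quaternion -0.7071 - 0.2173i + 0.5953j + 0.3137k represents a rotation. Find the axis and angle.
axis = (-0.3073, 0.8419, 0.4436), θ = 3π/2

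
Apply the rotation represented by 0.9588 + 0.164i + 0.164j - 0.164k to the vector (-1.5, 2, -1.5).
(-0.993, 2.728, -0.265)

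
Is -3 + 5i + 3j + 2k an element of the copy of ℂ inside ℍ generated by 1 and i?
No. The quaternion -3 + 5i + 3j + 2k has j-coefficient y = 3 and k-coefficient z = 2, not both zero, so it does not lie in the complex subalgebra spanned by 1 and i.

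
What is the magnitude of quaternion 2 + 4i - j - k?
√22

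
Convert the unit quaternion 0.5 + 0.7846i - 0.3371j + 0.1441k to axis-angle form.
axis = (0.906, -0.3892, 0.1664), θ = 2π/3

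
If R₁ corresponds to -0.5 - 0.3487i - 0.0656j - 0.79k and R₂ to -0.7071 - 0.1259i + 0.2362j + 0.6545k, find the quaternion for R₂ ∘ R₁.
0.8422 + 0.1659i - 0.3994j + 0.322k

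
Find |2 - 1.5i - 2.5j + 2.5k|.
4.33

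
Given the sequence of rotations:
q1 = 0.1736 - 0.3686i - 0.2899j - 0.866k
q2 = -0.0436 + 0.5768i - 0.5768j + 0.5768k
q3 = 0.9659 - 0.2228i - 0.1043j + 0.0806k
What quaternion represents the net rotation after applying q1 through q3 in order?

q2 · q1 = 0.5373 + 0.7829i + 0.1994j - 0.2419k
q3 · q2 · q1 = 0.7337 + 0.6457i + 0.1458j - 0.1531k
0.7337 + 0.6457i + 0.1458j - 0.1531k


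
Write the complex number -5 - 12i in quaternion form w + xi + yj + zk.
-5 - 12i + 0j + 0k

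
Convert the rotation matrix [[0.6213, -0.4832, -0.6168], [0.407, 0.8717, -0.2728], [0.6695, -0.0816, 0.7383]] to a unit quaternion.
0.8988 + 0.0532i - 0.3578j + 0.2476k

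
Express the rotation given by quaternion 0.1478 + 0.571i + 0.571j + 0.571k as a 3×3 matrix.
[[-0.3042, 0.4833, 0.8209], [0.8209, -0.3042, 0.4833], [0.4833, 0.8209, -0.3042]]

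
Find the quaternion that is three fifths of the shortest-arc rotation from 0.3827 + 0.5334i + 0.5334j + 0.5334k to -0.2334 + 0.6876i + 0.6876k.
0.0185 + 0.6867i + 0.238j + 0.6867k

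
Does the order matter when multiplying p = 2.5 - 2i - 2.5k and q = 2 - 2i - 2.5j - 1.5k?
Yes: pq = -2.75 - 15.25i - 4.25j - 3.75k ≠ -2.75 - 2.75i - 8.25j - 13.75k = qp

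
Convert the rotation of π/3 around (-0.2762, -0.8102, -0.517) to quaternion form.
0.866 - 0.1381i - 0.4051j - 0.2585k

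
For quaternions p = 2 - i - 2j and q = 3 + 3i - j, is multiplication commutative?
No: pq = 7 + 3i - 8j + 7k ≠ 7 + 3i - 8j - 7k = qp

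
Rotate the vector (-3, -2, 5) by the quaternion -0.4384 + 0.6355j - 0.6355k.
(0.175, -6.095, 0.905)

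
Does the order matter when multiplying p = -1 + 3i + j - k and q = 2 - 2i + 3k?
Yes: pq = 7 + 11i - 5j - 3k ≠ 7 + 5i + 9j - 7k = qp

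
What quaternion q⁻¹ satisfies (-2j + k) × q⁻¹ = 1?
0.4j - 0.2k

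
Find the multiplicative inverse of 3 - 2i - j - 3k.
0.1304 + 0.087i + 0.0435j + 0.1304k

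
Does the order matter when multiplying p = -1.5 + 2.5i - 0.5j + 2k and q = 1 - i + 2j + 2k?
Yes: pq = -2 - i - 10.5j + 3.5k ≠ -2 + 9i + 3.5j - 5.5k = qp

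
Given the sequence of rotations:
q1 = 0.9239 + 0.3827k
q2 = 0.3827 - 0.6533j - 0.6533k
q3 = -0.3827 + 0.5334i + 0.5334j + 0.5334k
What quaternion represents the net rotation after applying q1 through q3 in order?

q2 · q1 = 0.6036 - 0.25i - 0.6036j - 0.4571k
q3 · q2 · q1 = 0.4681 + 0.4958i + 0.6634j + 0.3083k
0.4681 + 0.4958i + 0.6634j + 0.3083k


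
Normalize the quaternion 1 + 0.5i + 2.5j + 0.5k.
0.3592 + 0.1796i + 0.898j + 0.1796k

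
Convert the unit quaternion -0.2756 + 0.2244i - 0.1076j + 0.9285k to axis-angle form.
axis = (0.2334, -0.1119, 0.9659), θ = 212°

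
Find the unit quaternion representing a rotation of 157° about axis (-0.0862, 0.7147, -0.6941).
0.1994 - 0.0845i + 0.7004j - 0.6802k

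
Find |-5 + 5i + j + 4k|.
√67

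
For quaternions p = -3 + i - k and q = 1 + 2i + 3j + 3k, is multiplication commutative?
No: pq = -2 - 2i - 14j - 7k ≠ -2 - 8i - 4j - 13k = qp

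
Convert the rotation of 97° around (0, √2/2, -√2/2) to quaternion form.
0.6626 + 0.5296j - 0.5296k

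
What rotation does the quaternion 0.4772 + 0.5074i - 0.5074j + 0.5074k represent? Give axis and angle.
axis = (√3/3, -√3/3, √3/3), θ = 123°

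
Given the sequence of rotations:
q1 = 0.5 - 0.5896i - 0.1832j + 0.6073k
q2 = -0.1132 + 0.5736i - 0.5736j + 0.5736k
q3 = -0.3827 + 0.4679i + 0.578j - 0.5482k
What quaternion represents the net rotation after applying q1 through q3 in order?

q2 · q1 = -0.1718 + 0.1103i - 0.9526j - 0.2252k
q3 · q2 · q1 = 0.4413 - 0.775i + 0.3102j - 0.3291k
0.4413 - 0.775i + 0.3102j - 0.3291k


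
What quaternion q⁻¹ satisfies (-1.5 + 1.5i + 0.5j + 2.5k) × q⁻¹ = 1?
-0.1364 - 0.1364i - 0.0455j - 0.2273k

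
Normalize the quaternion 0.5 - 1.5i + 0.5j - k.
0.2582 - 0.7746i + 0.2582j - 0.5164k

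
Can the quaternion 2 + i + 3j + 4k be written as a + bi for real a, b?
No. The quaternion 2 + i + 3j + 4k has j-coefficient y = 3 and k-coefficient z = 4, not both zero, so it does not lie in the complex subalgebra spanned by 1 and i.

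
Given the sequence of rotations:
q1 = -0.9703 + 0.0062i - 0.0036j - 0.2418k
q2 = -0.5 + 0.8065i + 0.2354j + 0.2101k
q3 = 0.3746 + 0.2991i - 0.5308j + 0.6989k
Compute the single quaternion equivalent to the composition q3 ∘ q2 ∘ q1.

q2 · q1 = 0.5318 - 0.8418i - 0.0303j - 0.0873k
q3 · q2 · q1 = 0.4959 - 0.0888i - 0.8559j - 0.1169k
0.4959 - 0.0888i - 0.8559j - 0.1169k


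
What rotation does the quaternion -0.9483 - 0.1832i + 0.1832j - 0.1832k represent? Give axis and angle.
axis = (-√3/3, √3/3, -√3/3), θ = 323°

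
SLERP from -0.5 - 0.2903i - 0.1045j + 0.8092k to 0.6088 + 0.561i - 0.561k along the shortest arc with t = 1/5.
-0.5288 - 0.3496i - 0.0844j + 0.7688k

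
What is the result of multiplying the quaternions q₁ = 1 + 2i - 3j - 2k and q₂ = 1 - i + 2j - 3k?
3 + 14i + 7j - 4k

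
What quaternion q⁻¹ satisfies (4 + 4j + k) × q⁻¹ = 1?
0.1212 - 0.1212j - 0.0303k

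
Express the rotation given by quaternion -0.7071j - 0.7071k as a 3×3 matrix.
[[-1, 0, 0], [0, 0, 1], [0, 1, 0]]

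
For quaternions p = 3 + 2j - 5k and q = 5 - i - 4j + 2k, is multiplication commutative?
No: pq = 33 - 19i + 3j - 17k ≠ 33 + 13i - 7j - 21k = qp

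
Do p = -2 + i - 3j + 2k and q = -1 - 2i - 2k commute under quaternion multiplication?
No: pq = 8 + 9i + j - 4k ≠ 8 - 3i + 5j + 8k = qp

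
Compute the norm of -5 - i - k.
√27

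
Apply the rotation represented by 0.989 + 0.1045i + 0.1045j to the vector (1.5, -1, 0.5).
(1.549, -1.049, -0.039)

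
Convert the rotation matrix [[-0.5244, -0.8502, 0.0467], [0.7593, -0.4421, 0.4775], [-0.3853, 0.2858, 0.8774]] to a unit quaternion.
0.4772 - 0.1004i + 0.2263j + 0.8432k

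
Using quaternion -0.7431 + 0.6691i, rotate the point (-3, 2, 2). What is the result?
(-3, 2.198, -1.78)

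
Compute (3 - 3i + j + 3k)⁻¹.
0.1071 + 0.1071i - 0.0357j - 0.1071k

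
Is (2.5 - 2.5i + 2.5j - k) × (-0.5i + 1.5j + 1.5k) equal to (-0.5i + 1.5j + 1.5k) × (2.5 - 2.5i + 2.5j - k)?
No: pq = -3.5 + 4i + 8j + 1.25k ≠ -3.5 - 6.5i - 0.5j + 6.25k = qp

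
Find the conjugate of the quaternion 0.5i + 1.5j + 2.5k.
-0.5i - 1.5j - 2.5k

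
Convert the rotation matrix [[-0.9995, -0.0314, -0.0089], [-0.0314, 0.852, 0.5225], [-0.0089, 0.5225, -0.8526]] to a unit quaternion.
-0.0163i + 0.9623j + 0.2715k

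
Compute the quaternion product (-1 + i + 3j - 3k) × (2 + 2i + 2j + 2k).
-4 + 12i - 4j - 12k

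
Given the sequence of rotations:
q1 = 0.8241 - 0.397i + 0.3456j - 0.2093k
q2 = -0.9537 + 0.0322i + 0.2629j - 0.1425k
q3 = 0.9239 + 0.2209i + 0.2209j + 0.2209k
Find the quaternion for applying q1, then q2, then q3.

q2 · q1 = -0.8938 + 0.3994i - 0.0496j + 0.1977k
q3 · q2 · q1 = -0.9467 + 0.2262i - 0.1987j - 0.114k
-0.9467 + 0.2262i - 0.1987j - 0.114k


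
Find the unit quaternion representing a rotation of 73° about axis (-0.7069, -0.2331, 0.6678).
0.8039 - 0.4205i - 0.1387j + 0.3972k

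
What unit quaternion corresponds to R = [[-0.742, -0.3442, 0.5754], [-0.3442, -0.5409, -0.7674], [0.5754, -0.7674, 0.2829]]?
0.3592i - 0.4791j + 0.8009k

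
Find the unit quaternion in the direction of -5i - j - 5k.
-0.7001i - 0.14j - 0.7001k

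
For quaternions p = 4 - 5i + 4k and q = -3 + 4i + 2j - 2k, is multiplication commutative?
No: pq = 16 + 23i + 14j - 30k ≠ 16 + 39i + 2j - 10k = qp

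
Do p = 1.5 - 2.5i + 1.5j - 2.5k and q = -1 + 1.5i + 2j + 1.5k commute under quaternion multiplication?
No: pq = 3 + 12i + 1.5j - 2.5k ≠ 3 - 2.5i + 1.5j + 12k = qp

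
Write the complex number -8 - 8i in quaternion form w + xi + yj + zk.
-8 - 8i + 0j + 0k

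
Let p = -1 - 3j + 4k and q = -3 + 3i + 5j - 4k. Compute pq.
34 - 11i + 16j + k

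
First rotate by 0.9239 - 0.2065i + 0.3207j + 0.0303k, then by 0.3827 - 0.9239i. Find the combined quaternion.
0.1628 - 0.9326i + 0.1507j - 0.2847k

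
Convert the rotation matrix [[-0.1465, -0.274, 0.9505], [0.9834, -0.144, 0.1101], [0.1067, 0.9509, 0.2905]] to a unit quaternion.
0.5 + 0.4204i + 0.4219j + 0.6287k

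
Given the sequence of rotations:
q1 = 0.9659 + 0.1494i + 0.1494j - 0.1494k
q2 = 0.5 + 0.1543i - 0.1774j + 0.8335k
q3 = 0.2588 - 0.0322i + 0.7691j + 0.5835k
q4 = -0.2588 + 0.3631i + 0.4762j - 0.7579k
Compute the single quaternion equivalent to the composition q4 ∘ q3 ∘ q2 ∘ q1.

q2 · q1 = 0.6109 + 0.1257i + 0.0509j + 0.7799k
q3 · q2 · q1 = -0.3321 + 0.583i + 0.5815j + 0.46k
q4 · q3 · q2 · q1 = -0.054 + 0.3883i - 0.9175j + 0.0662k
-0.054 + 0.3883i - 0.9175j + 0.0662k


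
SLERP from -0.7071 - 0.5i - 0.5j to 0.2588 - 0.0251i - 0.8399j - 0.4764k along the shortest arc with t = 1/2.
-0.2836 - 0.3322i - 0.8476j - 0.3014k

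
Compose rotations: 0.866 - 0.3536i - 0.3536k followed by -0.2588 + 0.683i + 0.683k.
0.2589 + 0.683i + 0.683k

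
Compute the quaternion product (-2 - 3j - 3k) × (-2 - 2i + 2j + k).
13 + 7i + 8j - 2k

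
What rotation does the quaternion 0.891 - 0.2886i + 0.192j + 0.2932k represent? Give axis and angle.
axis = (-0.6357, 0.4229, 0.6458), θ = 54°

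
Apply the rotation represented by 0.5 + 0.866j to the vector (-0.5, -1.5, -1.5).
(-1.049, -1.5, 1.183)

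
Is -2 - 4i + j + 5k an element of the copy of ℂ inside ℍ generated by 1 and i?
No. The quaternion -2 - 4i + j + 5k has j-coefficient y = 1 and k-coefficient z = 5, not both zero, so it does not lie in the complex subalgebra spanned by 1 and i.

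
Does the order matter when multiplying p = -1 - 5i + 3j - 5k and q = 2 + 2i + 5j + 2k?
Yes: pq = 3 + 19i + j - 43k ≠ 3 - 43i + j + 19k = qp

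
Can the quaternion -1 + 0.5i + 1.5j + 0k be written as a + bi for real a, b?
No. The quaternion -1 + 0.5i + 1.5j has j-coefficient y = 1.5 and k-coefficient z = 0, not both zero, so it does not lie in the complex subalgebra spanned by 1 and i.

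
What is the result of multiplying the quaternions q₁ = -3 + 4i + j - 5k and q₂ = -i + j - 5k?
-22 + 3i + 22j + 20k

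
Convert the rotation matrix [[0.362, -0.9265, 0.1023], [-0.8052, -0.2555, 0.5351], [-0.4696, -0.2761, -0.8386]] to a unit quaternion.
-0.2588 + 0.7836i - 0.5525j - 0.1172k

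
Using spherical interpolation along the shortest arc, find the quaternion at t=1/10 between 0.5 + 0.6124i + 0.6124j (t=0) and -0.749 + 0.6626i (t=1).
0.3768 + 0.7039i + 0.6022j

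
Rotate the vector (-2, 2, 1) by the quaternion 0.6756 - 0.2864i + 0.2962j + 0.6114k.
(-2.095, -0.387, 2.112)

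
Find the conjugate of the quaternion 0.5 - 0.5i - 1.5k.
0.5 + 0.5i + 1.5k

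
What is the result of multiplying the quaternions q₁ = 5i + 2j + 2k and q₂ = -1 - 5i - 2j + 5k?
19 + 9i - 37j - 2k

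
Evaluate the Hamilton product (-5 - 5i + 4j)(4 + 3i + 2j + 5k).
-13 - 15i + 31j - 47k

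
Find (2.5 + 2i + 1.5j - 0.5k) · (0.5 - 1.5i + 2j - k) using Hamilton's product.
0.75 - 3.25i + 8.5j + 3.5k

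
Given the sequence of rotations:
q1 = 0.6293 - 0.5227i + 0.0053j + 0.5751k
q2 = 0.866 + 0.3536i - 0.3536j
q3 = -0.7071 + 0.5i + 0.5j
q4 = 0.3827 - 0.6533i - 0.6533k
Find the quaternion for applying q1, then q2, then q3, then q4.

q2 · q1 = 0.7317 - 0.4335i - 0.4213j + 0.3151k
q3 · q2 · q1 = -0.09 + 0.8299i + 0.5062j - 0.2167k
q4 · q3 · q2 · q1 = 0.3662 + 0.7071i - 0.49j - 0.3548k
0.3662 + 0.7071i - 0.49j - 0.3548k


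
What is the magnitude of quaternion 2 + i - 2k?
3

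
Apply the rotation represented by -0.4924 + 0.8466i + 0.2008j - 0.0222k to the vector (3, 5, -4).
(5.287, -4.386, -1.676)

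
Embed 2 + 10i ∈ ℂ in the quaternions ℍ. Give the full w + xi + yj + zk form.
2 + 10i + 0j + 0k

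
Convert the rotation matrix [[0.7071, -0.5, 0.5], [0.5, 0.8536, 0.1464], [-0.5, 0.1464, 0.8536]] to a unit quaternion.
0.9239 + 0.2706j + 0.2706k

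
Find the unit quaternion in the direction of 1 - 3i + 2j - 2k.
0.2357 - 0.7071i + 0.4714j - 0.4714k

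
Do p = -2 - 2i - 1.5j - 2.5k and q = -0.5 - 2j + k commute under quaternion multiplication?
No: pq = 0.5 - 5.5i + 6.75j + 3.25k ≠ 0.5 + 7.5i + 2.75j - 4.75k = qp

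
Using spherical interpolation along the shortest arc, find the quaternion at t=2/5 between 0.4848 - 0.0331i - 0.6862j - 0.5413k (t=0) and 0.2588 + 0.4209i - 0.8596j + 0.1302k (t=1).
0.4334 + 0.167i - 0.8346j - 0.296k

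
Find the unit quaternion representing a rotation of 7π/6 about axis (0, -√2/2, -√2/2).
-0.2588 - 0.683j - 0.683k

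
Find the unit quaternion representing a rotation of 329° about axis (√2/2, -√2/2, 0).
-0.9636 + 0.189i - 0.189j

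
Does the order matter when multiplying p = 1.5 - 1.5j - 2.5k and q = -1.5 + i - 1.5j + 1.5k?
Yes: pq = -0.75 - 4.5i - 2.5j + 7.5k ≠ -0.75 + 7.5i + 2.5j + 4.5k = qp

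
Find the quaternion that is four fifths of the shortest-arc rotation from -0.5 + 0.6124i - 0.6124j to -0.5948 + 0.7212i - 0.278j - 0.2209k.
-0.5842 + 0.7096i - 0.3511j - 0.1787k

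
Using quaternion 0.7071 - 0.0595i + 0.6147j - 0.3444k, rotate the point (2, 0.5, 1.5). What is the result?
(1.587, -1.251, -1.555)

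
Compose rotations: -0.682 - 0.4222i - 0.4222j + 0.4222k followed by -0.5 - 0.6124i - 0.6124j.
-0.1761 + 0.3702i + 0.8873j - 0.2111k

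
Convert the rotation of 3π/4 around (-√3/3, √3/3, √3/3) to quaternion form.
0.3827 - 0.5334i + 0.5334j + 0.5334k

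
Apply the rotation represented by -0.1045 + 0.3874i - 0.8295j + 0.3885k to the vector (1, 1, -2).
(-2.188, 0.801, 0.755)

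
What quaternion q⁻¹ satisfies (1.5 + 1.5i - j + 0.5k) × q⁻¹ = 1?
0.2609 - 0.2609i + 0.1739j - 0.087k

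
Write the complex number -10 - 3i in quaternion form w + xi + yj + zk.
-10 - 3i + 0j + 0k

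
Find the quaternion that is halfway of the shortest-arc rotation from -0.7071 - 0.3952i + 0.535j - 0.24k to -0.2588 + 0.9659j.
-0.5239 - 0.2143i + 0.814j - 0.1302k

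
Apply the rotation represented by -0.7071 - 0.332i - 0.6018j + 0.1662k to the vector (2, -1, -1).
(-0.934, 0.274, -2.248)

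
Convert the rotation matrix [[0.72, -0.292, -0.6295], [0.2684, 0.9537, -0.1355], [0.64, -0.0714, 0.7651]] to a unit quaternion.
0.9272 + 0.0173i - 0.3423j + 0.1511k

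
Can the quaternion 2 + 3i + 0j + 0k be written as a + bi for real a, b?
Yes. The quaternion 2 + 3i has j- and k-coefficients y = z = 0, so it lies in the complex subalgebra spanned by 1 and i.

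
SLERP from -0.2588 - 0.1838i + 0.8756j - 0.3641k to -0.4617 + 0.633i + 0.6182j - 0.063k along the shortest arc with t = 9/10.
-0.4592 + 0.5663i + 0.6769j - 0.1012k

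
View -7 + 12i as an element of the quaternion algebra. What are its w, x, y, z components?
-7 + 12i + 0j + 0k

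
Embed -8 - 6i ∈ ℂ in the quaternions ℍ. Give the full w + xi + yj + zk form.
-8 - 6i + 0j + 0k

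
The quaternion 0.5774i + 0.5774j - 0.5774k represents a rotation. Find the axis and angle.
axis = (√3/3, √3/3, -√3/3), θ = π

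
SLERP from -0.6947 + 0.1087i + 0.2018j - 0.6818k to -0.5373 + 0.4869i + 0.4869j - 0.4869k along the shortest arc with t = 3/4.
-0.5938 + 0.4017i + 0.4261j - 0.5518k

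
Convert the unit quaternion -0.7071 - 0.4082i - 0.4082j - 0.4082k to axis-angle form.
axis = (-√3/3, -√3/3, -√3/3), θ = 3π/2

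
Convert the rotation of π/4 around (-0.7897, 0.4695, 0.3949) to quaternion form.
0.9239 - 0.3022i + 0.1797j + 0.1511k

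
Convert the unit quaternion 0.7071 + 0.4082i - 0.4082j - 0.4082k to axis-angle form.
axis = (√3/3, -√3/3, -√3/3), θ = π/2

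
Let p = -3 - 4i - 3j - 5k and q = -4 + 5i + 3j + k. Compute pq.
46 + 13i - 18j + 20k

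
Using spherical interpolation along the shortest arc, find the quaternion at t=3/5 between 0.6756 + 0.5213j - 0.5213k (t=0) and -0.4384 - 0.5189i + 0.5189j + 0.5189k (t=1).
0.661 + 0.3751i - 0.1096j - 0.6406k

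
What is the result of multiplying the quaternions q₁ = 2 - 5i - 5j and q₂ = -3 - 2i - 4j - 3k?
-36 + 26i - 8j + 4k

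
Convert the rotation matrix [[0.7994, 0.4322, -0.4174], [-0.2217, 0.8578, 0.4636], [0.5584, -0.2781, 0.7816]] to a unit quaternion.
0.9272 - 0.2i - 0.2631j - 0.1763k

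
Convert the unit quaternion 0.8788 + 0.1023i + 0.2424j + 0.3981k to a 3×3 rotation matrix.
[[0.5655, -0.6501, 0.5075], [0.7493, 0.6621, 0.0132], [-0.3446, 0.3728, 0.8616]]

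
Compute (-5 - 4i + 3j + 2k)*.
-5 + 4i - 3j - 2k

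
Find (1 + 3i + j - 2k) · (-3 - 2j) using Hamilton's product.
-1 - 13i - 5j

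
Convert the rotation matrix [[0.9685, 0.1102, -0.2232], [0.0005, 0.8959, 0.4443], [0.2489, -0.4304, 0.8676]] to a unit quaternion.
0.9659 - 0.2264i - 0.1222j - 0.0284k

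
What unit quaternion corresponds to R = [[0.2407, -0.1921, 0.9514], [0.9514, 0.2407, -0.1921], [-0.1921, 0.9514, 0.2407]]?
0.6561 + 0.4357i + 0.4357j + 0.4357k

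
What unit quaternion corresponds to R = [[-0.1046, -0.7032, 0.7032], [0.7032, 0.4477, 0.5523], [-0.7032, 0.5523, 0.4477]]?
0.6691 + 0.5255j + 0.5255k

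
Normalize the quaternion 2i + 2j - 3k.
0.4851i + 0.4851j - 0.7276k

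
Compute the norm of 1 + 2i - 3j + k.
√15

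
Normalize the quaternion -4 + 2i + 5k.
-0.5963 + 0.2981i + 0.7454k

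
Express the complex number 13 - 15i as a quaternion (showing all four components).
13 - 15i + 0j + 0k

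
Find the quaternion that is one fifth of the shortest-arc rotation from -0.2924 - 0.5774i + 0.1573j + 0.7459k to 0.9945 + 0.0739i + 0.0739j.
-0.5174 - 0.5306i + 0.1201j + 0.6606k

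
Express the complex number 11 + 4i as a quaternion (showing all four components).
11 + 4i + 0j + 0k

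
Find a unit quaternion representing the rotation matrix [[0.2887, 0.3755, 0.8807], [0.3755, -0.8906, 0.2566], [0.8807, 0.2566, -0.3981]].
0.8027i + 0.2339j + 0.5486k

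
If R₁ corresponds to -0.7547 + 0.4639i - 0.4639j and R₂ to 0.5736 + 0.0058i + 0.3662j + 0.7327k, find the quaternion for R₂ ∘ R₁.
-0.2657 + 0.6016i - 0.2026j - 0.7255k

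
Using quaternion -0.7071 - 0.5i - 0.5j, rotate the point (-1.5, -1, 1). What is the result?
(-0.543, -1.957, 0.354)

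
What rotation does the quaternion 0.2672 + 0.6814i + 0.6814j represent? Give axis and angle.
axis = (√2/2, √2/2, 0), θ = 149°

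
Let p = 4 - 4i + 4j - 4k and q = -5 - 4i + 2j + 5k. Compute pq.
-24 + 32i + 24j + 48k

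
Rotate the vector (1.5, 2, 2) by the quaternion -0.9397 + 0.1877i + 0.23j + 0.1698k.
(1.329, 2.256, 1.842)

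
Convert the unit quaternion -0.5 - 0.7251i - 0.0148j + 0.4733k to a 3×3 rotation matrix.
[[0.5515, 0.4948, -0.6716], [-0.4518, -0.4996, -0.7391], [-0.7012, 0.7111, -0.052]]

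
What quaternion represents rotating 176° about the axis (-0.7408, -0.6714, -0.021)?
0.0349 - 0.7403i - 0.671j - 0.021k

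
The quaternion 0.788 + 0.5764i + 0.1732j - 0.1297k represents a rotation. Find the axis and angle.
axis = (0.9362, 0.2813, -0.2107), θ = 76°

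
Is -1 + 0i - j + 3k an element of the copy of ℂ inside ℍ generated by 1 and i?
No. The quaternion -1 - j + 3k has j-coefficient y = -1 and k-coefficient z = 3, not both zero, so it does not lie in the complex subalgebra spanned by 1 and i.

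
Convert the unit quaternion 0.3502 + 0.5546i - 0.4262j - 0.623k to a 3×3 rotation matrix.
[[-0.1396, -0.0364, -0.9895], [-0.9091, -0.3914, 0.1426], [-0.3925, 0.9195, 0.0215]]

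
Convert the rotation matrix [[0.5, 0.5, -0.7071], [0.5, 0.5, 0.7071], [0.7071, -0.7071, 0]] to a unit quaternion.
0.7071 - 0.5i - 0.5j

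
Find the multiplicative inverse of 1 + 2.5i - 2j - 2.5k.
0.0571 - 0.1429i + 0.1143j + 0.1429k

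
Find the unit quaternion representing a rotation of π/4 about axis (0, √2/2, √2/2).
0.9239 + 0.2706j + 0.2706k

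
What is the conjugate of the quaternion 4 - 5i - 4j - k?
4 + 5i + 4j + k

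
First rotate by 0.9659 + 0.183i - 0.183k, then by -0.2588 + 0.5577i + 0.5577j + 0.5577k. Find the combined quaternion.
-0.25 + 0.3893i + 0.7428j + 0.484k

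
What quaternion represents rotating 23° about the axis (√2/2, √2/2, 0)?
0.9799 + 0.141i + 0.141j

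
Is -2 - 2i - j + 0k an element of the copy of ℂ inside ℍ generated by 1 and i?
No. The quaternion -2 - 2i - j has j-coefficient y = -1 and k-coefficient z = 0, not both zero, so it does not lie in the complex subalgebra spanned by 1 and i.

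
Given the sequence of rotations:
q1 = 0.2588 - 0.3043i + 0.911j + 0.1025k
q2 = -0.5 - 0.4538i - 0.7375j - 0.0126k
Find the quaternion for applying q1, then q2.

q2 · q1 = 0.4057 - 0.0294i - 0.596j - 0.6923k
0.4057 - 0.0294i - 0.596j - 0.6923k


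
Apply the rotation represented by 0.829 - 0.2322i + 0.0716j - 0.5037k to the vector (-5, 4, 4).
(2.206, 7.132, 1.123)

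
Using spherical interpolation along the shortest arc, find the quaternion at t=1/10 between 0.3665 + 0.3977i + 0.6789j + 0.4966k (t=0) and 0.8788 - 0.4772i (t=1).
0.4828 + 0.317i + 0.6589j + 0.482k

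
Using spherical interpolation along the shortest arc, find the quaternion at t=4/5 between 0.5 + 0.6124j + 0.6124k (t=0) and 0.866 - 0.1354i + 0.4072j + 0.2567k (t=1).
0.8124 - 0.1105i + 0.4616j + 0.3387k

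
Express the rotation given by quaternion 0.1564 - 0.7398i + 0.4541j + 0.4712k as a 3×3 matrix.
[[0.1435, -0.8193, -0.5551], [-0.5245, -0.5387, 0.6594], [-0.8392, 0.1965, -0.507]]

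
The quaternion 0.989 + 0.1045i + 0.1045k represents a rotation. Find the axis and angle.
axis = (√2/2, 0, √2/2), θ = 17°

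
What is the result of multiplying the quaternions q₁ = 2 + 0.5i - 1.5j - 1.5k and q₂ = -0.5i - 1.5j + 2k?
1 - 6.25i - 3.25j + 2.5k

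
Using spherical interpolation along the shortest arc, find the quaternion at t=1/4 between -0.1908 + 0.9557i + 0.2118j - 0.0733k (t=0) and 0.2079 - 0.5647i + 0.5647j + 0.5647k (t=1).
-0.2179 + 0.9488i + 0.0042j - 0.2285k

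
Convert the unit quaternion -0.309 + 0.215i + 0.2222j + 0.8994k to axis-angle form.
axis = (0.2261, 0.2336, 0.9457), θ = 216°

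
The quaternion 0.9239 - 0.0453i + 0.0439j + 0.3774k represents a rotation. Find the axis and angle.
axis = (-0.1184, 0.1147, 0.9863), θ = π/4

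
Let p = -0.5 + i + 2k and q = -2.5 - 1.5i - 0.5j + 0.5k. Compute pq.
1.75 - 0.75i - 3.25j - 5.75k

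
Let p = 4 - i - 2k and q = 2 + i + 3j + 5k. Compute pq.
19 + 8i + 15j + 13k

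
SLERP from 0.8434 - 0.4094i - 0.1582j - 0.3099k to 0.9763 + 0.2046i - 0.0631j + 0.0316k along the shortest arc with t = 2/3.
0.9907 - 0.0045i - 0.1016j - 0.09k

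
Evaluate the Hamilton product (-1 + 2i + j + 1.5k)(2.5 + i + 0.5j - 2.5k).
-1.25 + 0.75i + 8.5j + 6.25k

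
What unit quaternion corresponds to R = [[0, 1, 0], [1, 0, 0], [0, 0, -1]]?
0.7071i + 0.7071j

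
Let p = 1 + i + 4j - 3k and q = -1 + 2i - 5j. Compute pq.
17 - 14i - 15j - 10k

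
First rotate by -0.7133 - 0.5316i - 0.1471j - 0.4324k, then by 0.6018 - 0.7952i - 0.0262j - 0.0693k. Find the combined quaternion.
-0.8858 + 0.2484i - 0.3768j - 0.1077k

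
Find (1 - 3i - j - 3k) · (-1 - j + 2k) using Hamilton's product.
4 - 2i + 6j + 8k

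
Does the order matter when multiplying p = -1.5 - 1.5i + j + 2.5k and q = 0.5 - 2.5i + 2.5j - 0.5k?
Yes: pq = -5.75 - 3.75i - 10.25j + 0.75k ≠ -5.75 + 9.75i + 3.75j + 3.25k = qp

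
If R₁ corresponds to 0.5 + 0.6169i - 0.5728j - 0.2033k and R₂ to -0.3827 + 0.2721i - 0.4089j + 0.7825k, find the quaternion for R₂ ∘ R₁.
-0.4343 + 0.4313i + 0.5528j + 0.5654k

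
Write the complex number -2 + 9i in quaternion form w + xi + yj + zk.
-2 + 9i + 0j + 0k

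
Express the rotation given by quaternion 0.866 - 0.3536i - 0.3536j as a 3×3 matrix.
[[0.7499, 0.2501, -0.6124], [0.2501, 0.7499, 0.6124], [0.6124, -0.6124, 0.4999]]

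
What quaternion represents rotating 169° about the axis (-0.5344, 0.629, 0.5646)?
0.0958 - 0.5319i + 0.6261j + 0.562k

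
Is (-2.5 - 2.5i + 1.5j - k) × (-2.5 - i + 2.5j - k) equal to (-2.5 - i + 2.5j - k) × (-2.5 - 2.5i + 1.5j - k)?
No: pq = -1 + 9.75i - 11.5j + 0.25k ≠ -1 + 7.75i - 8.5j + 9.75k = qp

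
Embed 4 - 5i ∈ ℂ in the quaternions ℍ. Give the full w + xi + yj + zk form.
4 - 5i + 0j + 0k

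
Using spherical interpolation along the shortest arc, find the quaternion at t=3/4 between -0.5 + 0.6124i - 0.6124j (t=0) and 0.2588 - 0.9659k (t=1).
-0.408 + 0.2177i - 0.2177j + 0.8595k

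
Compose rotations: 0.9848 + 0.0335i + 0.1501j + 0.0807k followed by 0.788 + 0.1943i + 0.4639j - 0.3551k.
0.7285 + 0.3085i + 0.5476j - 0.2725k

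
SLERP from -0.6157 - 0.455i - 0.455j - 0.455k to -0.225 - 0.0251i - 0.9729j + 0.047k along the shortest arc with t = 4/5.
-0.3344 - 0.1274i - 0.9314j - 0.0662k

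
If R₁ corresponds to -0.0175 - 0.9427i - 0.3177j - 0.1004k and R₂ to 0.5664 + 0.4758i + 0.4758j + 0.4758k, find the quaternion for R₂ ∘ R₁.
0.6376 - 0.4389i - 0.589j + 0.2322k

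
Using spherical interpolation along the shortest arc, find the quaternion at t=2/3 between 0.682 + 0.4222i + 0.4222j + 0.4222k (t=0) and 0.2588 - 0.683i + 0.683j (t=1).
0.521 - 0.3637i + 0.7479j + 0.1921k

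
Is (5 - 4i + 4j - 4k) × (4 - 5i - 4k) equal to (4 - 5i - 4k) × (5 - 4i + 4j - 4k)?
No: pq = -16 - 57i + 20j - 16k ≠ -16 - 25i + 12j - 56k = qp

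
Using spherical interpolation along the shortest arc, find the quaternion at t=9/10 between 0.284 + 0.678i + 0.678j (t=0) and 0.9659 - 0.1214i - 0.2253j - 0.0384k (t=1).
0.9922 - 0.0157i - 0.1178j - 0.0377k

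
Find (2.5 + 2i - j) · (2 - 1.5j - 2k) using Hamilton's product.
3.5 + 6i - 1.75j - 8k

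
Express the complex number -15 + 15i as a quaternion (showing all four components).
-15 + 15i + 0j + 0k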